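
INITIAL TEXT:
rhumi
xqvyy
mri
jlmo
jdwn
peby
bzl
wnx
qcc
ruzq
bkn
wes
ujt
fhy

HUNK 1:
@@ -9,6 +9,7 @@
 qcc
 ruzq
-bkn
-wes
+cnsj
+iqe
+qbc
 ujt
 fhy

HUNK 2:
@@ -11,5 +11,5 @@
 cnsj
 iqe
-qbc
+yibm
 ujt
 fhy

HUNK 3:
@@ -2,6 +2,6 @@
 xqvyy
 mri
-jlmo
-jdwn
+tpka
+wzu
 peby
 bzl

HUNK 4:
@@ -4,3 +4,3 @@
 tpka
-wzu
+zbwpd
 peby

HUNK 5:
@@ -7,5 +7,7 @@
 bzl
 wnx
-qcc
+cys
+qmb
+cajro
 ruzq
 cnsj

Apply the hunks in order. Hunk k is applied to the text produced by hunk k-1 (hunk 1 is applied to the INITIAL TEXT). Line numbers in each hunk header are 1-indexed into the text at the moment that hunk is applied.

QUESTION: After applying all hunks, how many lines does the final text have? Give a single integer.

Answer: 17

Derivation:
Hunk 1: at line 9 remove [bkn,wes] add [cnsj,iqe,qbc] -> 15 lines: rhumi xqvyy mri jlmo jdwn peby bzl wnx qcc ruzq cnsj iqe qbc ujt fhy
Hunk 2: at line 11 remove [qbc] add [yibm] -> 15 lines: rhumi xqvyy mri jlmo jdwn peby bzl wnx qcc ruzq cnsj iqe yibm ujt fhy
Hunk 3: at line 2 remove [jlmo,jdwn] add [tpka,wzu] -> 15 lines: rhumi xqvyy mri tpka wzu peby bzl wnx qcc ruzq cnsj iqe yibm ujt fhy
Hunk 4: at line 4 remove [wzu] add [zbwpd] -> 15 lines: rhumi xqvyy mri tpka zbwpd peby bzl wnx qcc ruzq cnsj iqe yibm ujt fhy
Hunk 5: at line 7 remove [qcc] add [cys,qmb,cajro] -> 17 lines: rhumi xqvyy mri tpka zbwpd peby bzl wnx cys qmb cajro ruzq cnsj iqe yibm ujt fhy
Final line count: 17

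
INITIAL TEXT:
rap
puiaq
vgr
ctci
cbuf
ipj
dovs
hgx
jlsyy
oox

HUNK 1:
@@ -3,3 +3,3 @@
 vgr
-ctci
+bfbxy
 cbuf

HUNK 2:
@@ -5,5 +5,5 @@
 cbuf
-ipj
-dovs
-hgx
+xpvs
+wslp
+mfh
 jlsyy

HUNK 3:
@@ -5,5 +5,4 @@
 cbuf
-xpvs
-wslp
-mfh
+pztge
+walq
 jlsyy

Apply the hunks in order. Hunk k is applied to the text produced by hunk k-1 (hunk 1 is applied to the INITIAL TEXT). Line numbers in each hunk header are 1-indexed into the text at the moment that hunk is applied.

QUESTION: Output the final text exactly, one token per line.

Hunk 1: at line 3 remove [ctci] add [bfbxy] -> 10 lines: rap puiaq vgr bfbxy cbuf ipj dovs hgx jlsyy oox
Hunk 2: at line 5 remove [ipj,dovs,hgx] add [xpvs,wslp,mfh] -> 10 lines: rap puiaq vgr bfbxy cbuf xpvs wslp mfh jlsyy oox
Hunk 3: at line 5 remove [xpvs,wslp,mfh] add [pztge,walq] -> 9 lines: rap puiaq vgr bfbxy cbuf pztge walq jlsyy oox

Answer: rap
puiaq
vgr
bfbxy
cbuf
pztge
walq
jlsyy
oox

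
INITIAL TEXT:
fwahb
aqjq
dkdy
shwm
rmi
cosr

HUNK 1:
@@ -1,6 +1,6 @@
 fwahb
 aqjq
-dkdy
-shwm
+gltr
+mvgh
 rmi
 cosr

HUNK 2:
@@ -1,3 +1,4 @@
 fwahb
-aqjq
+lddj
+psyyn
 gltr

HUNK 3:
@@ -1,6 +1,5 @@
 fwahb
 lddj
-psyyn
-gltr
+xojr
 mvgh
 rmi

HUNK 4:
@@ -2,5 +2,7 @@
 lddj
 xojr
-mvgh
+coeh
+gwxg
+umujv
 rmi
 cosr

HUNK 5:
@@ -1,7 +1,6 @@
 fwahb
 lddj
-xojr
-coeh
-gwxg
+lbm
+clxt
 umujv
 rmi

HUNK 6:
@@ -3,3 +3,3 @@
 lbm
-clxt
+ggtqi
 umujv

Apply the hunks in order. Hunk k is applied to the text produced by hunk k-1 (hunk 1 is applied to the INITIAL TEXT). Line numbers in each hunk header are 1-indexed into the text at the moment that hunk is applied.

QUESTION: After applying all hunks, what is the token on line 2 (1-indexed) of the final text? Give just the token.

Hunk 1: at line 1 remove [dkdy,shwm] add [gltr,mvgh] -> 6 lines: fwahb aqjq gltr mvgh rmi cosr
Hunk 2: at line 1 remove [aqjq] add [lddj,psyyn] -> 7 lines: fwahb lddj psyyn gltr mvgh rmi cosr
Hunk 3: at line 1 remove [psyyn,gltr] add [xojr] -> 6 lines: fwahb lddj xojr mvgh rmi cosr
Hunk 4: at line 2 remove [mvgh] add [coeh,gwxg,umujv] -> 8 lines: fwahb lddj xojr coeh gwxg umujv rmi cosr
Hunk 5: at line 1 remove [xojr,coeh,gwxg] add [lbm,clxt] -> 7 lines: fwahb lddj lbm clxt umujv rmi cosr
Hunk 6: at line 3 remove [clxt] add [ggtqi] -> 7 lines: fwahb lddj lbm ggtqi umujv rmi cosr
Final line 2: lddj

Answer: lddj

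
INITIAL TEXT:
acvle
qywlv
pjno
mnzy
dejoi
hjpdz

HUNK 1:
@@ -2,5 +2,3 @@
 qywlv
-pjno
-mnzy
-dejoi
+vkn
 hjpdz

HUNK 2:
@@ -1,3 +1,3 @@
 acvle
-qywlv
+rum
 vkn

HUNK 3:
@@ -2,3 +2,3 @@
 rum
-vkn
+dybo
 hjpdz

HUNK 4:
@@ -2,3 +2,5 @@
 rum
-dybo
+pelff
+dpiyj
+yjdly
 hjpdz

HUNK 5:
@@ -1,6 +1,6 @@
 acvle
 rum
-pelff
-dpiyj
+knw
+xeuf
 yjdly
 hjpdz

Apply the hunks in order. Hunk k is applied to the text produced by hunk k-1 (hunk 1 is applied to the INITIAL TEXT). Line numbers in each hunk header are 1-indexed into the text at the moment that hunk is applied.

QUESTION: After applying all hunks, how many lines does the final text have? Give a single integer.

Answer: 6

Derivation:
Hunk 1: at line 2 remove [pjno,mnzy,dejoi] add [vkn] -> 4 lines: acvle qywlv vkn hjpdz
Hunk 2: at line 1 remove [qywlv] add [rum] -> 4 lines: acvle rum vkn hjpdz
Hunk 3: at line 2 remove [vkn] add [dybo] -> 4 lines: acvle rum dybo hjpdz
Hunk 4: at line 2 remove [dybo] add [pelff,dpiyj,yjdly] -> 6 lines: acvle rum pelff dpiyj yjdly hjpdz
Hunk 5: at line 1 remove [pelff,dpiyj] add [knw,xeuf] -> 6 lines: acvle rum knw xeuf yjdly hjpdz
Final line count: 6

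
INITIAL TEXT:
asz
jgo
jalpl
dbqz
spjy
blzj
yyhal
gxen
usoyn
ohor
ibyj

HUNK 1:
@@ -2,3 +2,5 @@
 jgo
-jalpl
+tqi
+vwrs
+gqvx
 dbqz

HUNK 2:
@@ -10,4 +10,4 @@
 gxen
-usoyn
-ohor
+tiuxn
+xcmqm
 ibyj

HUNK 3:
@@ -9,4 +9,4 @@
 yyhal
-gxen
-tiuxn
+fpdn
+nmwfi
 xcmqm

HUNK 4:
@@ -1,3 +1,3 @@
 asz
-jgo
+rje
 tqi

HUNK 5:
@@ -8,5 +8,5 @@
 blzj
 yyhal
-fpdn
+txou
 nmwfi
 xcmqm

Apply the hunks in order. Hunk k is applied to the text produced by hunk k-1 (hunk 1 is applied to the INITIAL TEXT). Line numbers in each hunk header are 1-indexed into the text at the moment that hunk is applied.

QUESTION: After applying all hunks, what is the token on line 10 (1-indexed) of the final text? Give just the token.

Answer: txou

Derivation:
Hunk 1: at line 2 remove [jalpl] add [tqi,vwrs,gqvx] -> 13 lines: asz jgo tqi vwrs gqvx dbqz spjy blzj yyhal gxen usoyn ohor ibyj
Hunk 2: at line 10 remove [usoyn,ohor] add [tiuxn,xcmqm] -> 13 lines: asz jgo tqi vwrs gqvx dbqz spjy blzj yyhal gxen tiuxn xcmqm ibyj
Hunk 3: at line 9 remove [gxen,tiuxn] add [fpdn,nmwfi] -> 13 lines: asz jgo tqi vwrs gqvx dbqz spjy blzj yyhal fpdn nmwfi xcmqm ibyj
Hunk 4: at line 1 remove [jgo] add [rje] -> 13 lines: asz rje tqi vwrs gqvx dbqz spjy blzj yyhal fpdn nmwfi xcmqm ibyj
Hunk 5: at line 8 remove [fpdn] add [txou] -> 13 lines: asz rje tqi vwrs gqvx dbqz spjy blzj yyhal txou nmwfi xcmqm ibyj
Final line 10: txou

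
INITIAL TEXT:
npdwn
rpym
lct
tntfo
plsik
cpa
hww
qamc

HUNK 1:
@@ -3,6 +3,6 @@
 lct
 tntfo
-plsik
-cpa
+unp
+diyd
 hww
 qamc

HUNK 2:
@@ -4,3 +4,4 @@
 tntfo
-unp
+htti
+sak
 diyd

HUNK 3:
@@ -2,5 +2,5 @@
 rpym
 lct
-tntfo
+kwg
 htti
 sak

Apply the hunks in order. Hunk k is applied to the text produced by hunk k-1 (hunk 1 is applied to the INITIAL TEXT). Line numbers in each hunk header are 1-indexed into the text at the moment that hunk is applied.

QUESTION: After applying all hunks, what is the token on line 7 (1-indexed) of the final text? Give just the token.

Answer: diyd

Derivation:
Hunk 1: at line 3 remove [plsik,cpa] add [unp,diyd] -> 8 lines: npdwn rpym lct tntfo unp diyd hww qamc
Hunk 2: at line 4 remove [unp] add [htti,sak] -> 9 lines: npdwn rpym lct tntfo htti sak diyd hww qamc
Hunk 3: at line 2 remove [tntfo] add [kwg] -> 9 lines: npdwn rpym lct kwg htti sak diyd hww qamc
Final line 7: diyd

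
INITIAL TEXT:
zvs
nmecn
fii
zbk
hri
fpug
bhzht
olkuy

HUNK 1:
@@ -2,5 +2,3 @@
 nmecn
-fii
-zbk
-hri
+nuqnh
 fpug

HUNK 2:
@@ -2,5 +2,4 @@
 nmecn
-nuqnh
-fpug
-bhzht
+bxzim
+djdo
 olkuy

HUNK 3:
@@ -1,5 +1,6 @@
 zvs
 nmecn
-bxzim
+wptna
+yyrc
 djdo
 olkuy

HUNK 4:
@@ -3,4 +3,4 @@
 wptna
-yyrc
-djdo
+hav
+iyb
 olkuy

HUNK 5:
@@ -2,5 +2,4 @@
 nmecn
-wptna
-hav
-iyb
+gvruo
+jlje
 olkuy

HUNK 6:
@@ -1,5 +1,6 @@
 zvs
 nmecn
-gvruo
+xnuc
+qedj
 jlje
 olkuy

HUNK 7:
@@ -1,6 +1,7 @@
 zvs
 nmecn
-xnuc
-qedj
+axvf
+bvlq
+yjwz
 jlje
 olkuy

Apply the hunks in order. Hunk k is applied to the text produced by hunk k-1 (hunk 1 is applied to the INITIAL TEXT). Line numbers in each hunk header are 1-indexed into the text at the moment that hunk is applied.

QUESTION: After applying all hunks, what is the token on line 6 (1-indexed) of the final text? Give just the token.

Answer: jlje

Derivation:
Hunk 1: at line 2 remove [fii,zbk,hri] add [nuqnh] -> 6 lines: zvs nmecn nuqnh fpug bhzht olkuy
Hunk 2: at line 2 remove [nuqnh,fpug,bhzht] add [bxzim,djdo] -> 5 lines: zvs nmecn bxzim djdo olkuy
Hunk 3: at line 1 remove [bxzim] add [wptna,yyrc] -> 6 lines: zvs nmecn wptna yyrc djdo olkuy
Hunk 4: at line 3 remove [yyrc,djdo] add [hav,iyb] -> 6 lines: zvs nmecn wptna hav iyb olkuy
Hunk 5: at line 2 remove [wptna,hav,iyb] add [gvruo,jlje] -> 5 lines: zvs nmecn gvruo jlje olkuy
Hunk 6: at line 1 remove [gvruo] add [xnuc,qedj] -> 6 lines: zvs nmecn xnuc qedj jlje olkuy
Hunk 7: at line 1 remove [xnuc,qedj] add [axvf,bvlq,yjwz] -> 7 lines: zvs nmecn axvf bvlq yjwz jlje olkuy
Final line 6: jlje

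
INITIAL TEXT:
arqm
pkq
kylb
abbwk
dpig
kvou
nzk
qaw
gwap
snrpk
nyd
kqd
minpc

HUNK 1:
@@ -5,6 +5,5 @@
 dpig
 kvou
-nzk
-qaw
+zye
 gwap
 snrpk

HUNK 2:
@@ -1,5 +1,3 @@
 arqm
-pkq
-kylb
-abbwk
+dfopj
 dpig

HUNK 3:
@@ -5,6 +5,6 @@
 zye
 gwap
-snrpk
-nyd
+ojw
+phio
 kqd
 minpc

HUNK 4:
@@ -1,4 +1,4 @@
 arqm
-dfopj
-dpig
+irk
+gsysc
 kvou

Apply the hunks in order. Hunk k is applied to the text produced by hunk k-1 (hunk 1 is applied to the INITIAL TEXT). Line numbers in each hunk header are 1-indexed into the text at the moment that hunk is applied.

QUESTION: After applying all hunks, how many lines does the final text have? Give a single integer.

Answer: 10

Derivation:
Hunk 1: at line 5 remove [nzk,qaw] add [zye] -> 12 lines: arqm pkq kylb abbwk dpig kvou zye gwap snrpk nyd kqd minpc
Hunk 2: at line 1 remove [pkq,kylb,abbwk] add [dfopj] -> 10 lines: arqm dfopj dpig kvou zye gwap snrpk nyd kqd minpc
Hunk 3: at line 5 remove [snrpk,nyd] add [ojw,phio] -> 10 lines: arqm dfopj dpig kvou zye gwap ojw phio kqd minpc
Hunk 4: at line 1 remove [dfopj,dpig] add [irk,gsysc] -> 10 lines: arqm irk gsysc kvou zye gwap ojw phio kqd minpc
Final line count: 10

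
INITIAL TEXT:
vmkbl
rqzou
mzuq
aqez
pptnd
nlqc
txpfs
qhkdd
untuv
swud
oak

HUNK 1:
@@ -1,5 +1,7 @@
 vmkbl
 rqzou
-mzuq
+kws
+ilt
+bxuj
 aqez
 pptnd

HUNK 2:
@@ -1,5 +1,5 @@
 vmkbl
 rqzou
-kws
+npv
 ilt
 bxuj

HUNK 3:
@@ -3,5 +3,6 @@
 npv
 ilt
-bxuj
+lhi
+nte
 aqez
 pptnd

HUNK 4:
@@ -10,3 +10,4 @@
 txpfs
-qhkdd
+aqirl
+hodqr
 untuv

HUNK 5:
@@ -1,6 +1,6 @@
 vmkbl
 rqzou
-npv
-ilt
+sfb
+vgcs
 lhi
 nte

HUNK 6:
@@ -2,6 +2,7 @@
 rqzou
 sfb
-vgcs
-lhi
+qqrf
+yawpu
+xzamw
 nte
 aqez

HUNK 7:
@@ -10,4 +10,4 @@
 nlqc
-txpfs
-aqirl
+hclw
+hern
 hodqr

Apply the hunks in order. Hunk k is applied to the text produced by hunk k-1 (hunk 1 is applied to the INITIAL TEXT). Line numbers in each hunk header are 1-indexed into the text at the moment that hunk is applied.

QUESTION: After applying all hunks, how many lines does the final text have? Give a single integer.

Hunk 1: at line 1 remove [mzuq] add [kws,ilt,bxuj] -> 13 lines: vmkbl rqzou kws ilt bxuj aqez pptnd nlqc txpfs qhkdd untuv swud oak
Hunk 2: at line 1 remove [kws] add [npv] -> 13 lines: vmkbl rqzou npv ilt bxuj aqez pptnd nlqc txpfs qhkdd untuv swud oak
Hunk 3: at line 3 remove [bxuj] add [lhi,nte] -> 14 lines: vmkbl rqzou npv ilt lhi nte aqez pptnd nlqc txpfs qhkdd untuv swud oak
Hunk 4: at line 10 remove [qhkdd] add [aqirl,hodqr] -> 15 lines: vmkbl rqzou npv ilt lhi nte aqez pptnd nlqc txpfs aqirl hodqr untuv swud oak
Hunk 5: at line 1 remove [npv,ilt] add [sfb,vgcs] -> 15 lines: vmkbl rqzou sfb vgcs lhi nte aqez pptnd nlqc txpfs aqirl hodqr untuv swud oak
Hunk 6: at line 2 remove [vgcs,lhi] add [qqrf,yawpu,xzamw] -> 16 lines: vmkbl rqzou sfb qqrf yawpu xzamw nte aqez pptnd nlqc txpfs aqirl hodqr untuv swud oak
Hunk 7: at line 10 remove [txpfs,aqirl] add [hclw,hern] -> 16 lines: vmkbl rqzou sfb qqrf yawpu xzamw nte aqez pptnd nlqc hclw hern hodqr untuv swud oak
Final line count: 16

Answer: 16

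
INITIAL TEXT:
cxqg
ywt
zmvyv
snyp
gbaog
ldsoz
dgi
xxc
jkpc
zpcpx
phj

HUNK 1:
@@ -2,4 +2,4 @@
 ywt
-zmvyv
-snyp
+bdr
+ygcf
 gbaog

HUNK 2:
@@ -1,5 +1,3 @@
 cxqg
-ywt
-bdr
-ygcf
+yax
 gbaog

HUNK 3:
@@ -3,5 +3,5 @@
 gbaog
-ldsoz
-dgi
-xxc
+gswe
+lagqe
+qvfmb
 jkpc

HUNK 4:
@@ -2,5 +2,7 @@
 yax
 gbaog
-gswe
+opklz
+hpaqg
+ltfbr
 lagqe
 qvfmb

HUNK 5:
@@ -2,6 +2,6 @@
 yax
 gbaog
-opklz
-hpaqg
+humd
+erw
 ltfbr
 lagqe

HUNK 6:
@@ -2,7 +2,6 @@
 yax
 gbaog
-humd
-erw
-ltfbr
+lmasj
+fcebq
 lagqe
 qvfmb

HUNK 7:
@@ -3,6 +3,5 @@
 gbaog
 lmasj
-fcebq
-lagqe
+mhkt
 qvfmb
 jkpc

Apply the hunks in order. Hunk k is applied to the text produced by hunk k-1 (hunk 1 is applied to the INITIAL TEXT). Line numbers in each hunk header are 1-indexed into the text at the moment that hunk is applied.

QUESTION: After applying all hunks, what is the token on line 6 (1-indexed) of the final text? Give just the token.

Hunk 1: at line 2 remove [zmvyv,snyp] add [bdr,ygcf] -> 11 lines: cxqg ywt bdr ygcf gbaog ldsoz dgi xxc jkpc zpcpx phj
Hunk 2: at line 1 remove [ywt,bdr,ygcf] add [yax] -> 9 lines: cxqg yax gbaog ldsoz dgi xxc jkpc zpcpx phj
Hunk 3: at line 3 remove [ldsoz,dgi,xxc] add [gswe,lagqe,qvfmb] -> 9 lines: cxqg yax gbaog gswe lagqe qvfmb jkpc zpcpx phj
Hunk 4: at line 2 remove [gswe] add [opklz,hpaqg,ltfbr] -> 11 lines: cxqg yax gbaog opklz hpaqg ltfbr lagqe qvfmb jkpc zpcpx phj
Hunk 5: at line 2 remove [opklz,hpaqg] add [humd,erw] -> 11 lines: cxqg yax gbaog humd erw ltfbr lagqe qvfmb jkpc zpcpx phj
Hunk 6: at line 2 remove [humd,erw,ltfbr] add [lmasj,fcebq] -> 10 lines: cxqg yax gbaog lmasj fcebq lagqe qvfmb jkpc zpcpx phj
Hunk 7: at line 3 remove [fcebq,lagqe] add [mhkt] -> 9 lines: cxqg yax gbaog lmasj mhkt qvfmb jkpc zpcpx phj
Final line 6: qvfmb

Answer: qvfmb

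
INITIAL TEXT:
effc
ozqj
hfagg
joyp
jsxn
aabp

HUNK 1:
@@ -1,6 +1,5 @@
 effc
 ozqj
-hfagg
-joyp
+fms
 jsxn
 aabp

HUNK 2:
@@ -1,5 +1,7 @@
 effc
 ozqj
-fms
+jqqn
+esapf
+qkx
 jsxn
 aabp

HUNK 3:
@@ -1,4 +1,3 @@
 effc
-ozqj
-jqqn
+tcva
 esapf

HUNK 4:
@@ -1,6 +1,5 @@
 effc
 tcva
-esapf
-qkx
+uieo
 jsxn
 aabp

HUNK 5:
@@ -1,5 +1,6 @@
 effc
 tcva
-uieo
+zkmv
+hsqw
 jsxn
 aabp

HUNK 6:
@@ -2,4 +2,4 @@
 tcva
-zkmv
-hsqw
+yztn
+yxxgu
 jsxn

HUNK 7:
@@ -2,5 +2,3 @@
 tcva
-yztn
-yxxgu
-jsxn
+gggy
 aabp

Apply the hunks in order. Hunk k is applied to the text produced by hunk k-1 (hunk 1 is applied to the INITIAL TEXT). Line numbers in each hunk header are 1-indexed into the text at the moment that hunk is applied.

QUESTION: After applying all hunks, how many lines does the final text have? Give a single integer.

Hunk 1: at line 1 remove [hfagg,joyp] add [fms] -> 5 lines: effc ozqj fms jsxn aabp
Hunk 2: at line 1 remove [fms] add [jqqn,esapf,qkx] -> 7 lines: effc ozqj jqqn esapf qkx jsxn aabp
Hunk 3: at line 1 remove [ozqj,jqqn] add [tcva] -> 6 lines: effc tcva esapf qkx jsxn aabp
Hunk 4: at line 1 remove [esapf,qkx] add [uieo] -> 5 lines: effc tcva uieo jsxn aabp
Hunk 5: at line 1 remove [uieo] add [zkmv,hsqw] -> 6 lines: effc tcva zkmv hsqw jsxn aabp
Hunk 6: at line 2 remove [zkmv,hsqw] add [yztn,yxxgu] -> 6 lines: effc tcva yztn yxxgu jsxn aabp
Hunk 7: at line 2 remove [yztn,yxxgu,jsxn] add [gggy] -> 4 lines: effc tcva gggy aabp
Final line count: 4

Answer: 4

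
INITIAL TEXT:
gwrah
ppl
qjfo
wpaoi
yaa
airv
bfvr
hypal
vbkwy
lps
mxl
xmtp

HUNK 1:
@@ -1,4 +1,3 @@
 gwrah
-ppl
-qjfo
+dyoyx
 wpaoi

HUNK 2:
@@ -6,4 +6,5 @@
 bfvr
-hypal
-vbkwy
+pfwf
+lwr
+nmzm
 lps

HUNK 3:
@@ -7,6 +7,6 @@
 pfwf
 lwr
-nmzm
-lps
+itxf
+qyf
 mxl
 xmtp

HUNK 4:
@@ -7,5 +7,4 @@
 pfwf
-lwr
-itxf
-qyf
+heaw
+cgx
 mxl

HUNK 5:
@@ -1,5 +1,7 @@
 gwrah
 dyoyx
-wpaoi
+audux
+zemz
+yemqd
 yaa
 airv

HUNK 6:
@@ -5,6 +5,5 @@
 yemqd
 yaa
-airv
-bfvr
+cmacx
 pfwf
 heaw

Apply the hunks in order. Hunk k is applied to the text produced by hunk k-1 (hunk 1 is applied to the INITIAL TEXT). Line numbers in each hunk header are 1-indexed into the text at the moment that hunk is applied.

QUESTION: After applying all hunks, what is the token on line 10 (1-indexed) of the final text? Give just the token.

Answer: cgx

Derivation:
Hunk 1: at line 1 remove [ppl,qjfo] add [dyoyx] -> 11 lines: gwrah dyoyx wpaoi yaa airv bfvr hypal vbkwy lps mxl xmtp
Hunk 2: at line 6 remove [hypal,vbkwy] add [pfwf,lwr,nmzm] -> 12 lines: gwrah dyoyx wpaoi yaa airv bfvr pfwf lwr nmzm lps mxl xmtp
Hunk 3: at line 7 remove [nmzm,lps] add [itxf,qyf] -> 12 lines: gwrah dyoyx wpaoi yaa airv bfvr pfwf lwr itxf qyf mxl xmtp
Hunk 4: at line 7 remove [lwr,itxf,qyf] add [heaw,cgx] -> 11 lines: gwrah dyoyx wpaoi yaa airv bfvr pfwf heaw cgx mxl xmtp
Hunk 5: at line 1 remove [wpaoi] add [audux,zemz,yemqd] -> 13 lines: gwrah dyoyx audux zemz yemqd yaa airv bfvr pfwf heaw cgx mxl xmtp
Hunk 6: at line 5 remove [airv,bfvr] add [cmacx] -> 12 lines: gwrah dyoyx audux zemz yemqd yaa cmacx pfwf heaw cgx mxl xmtp
Final line 10: cgx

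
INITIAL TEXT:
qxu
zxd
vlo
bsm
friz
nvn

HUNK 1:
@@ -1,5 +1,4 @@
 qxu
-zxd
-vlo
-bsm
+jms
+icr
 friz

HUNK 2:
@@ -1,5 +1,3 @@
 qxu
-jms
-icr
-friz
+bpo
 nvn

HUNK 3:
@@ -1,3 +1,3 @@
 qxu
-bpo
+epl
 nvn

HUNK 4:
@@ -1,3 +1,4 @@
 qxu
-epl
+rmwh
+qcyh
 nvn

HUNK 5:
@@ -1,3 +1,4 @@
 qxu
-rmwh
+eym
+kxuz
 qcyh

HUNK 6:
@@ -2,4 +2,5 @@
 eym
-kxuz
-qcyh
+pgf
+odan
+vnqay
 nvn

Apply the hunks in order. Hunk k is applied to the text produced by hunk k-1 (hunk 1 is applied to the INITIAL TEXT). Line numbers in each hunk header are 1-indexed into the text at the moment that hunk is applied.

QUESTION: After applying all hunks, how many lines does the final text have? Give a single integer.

Answer: 6

Derivation:
Hunk 1: at line 1 remove [zxd,vlo,bsm] add [jms,icr] -> 5 lines: qxu jms icr friz nvn
Hunk 2: at line 1 remove [jms,icr,friz] add [bpo] -> 3 lines: qxu bpo nvn
Hunk 3: at line 1 remove [bpo] add [epl] -> 3 lines: qxu epl nvn
Hunk 4: at line 1 remove [epl] add [rmwh,qcyh] -> 4 lines: qxu rmwh qcyh nvn
Hunk 5: at line 1 remove [rmwh] add [eym,kxuz] -> 5 lines: qxu eym kxuz qcyh nvn
Hunk 6: at line 2 remove [kxuz,qcyh] add [pgf,odan,vnqay] -> 6 lines: qxu eym pgf odan vnqay nvn
Final line count: 6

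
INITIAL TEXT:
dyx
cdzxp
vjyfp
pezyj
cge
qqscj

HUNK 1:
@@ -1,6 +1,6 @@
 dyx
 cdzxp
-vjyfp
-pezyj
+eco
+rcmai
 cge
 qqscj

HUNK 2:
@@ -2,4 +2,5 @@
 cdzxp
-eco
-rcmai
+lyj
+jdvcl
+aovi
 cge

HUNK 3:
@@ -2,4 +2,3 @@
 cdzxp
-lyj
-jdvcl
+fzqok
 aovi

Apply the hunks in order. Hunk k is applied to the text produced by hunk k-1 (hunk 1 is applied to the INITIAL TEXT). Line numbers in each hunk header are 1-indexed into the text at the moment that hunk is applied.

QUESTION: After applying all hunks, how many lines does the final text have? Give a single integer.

Hunk 1: at line 1 remove [vjyfp,pezyj] add [eco,rcmai] -> 6 lines: dyx cdzxp eco rcmai cge qqscj
Hunk 2: at line 2 remove [eco,rcmai] add [lyj,jdvcl,aovi] -> 7 lines: dyx cdzxp lyj jdvcl aovi cge qqscj
Hunk 3: at line 2 remove [lyj,jdvcl] add [fzqok] -> 6 lines: dyx cdzxp fzqok aovi cge qqscj
Final line count: 6

Answer: 6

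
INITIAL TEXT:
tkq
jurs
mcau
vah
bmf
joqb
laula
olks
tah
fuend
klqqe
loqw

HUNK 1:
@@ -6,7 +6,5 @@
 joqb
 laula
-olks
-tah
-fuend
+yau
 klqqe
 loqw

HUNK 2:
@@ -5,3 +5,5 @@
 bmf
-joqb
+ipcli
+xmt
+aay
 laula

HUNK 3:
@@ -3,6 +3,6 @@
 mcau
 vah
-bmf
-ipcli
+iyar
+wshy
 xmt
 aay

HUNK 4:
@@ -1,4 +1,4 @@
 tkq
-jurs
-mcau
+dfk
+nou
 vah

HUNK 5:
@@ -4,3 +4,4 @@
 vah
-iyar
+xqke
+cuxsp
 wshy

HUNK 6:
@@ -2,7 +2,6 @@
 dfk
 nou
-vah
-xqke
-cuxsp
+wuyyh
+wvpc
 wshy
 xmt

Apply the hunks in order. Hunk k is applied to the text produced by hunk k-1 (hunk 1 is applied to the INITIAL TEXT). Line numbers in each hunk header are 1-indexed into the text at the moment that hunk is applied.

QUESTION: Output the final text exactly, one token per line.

Answer: tkq
dfk
nou
wuyyh
wvpc
wshy
xmt
aay
laula
yau
klqqe
loqw

Derivation:
Hunk 1: at line 6 remove [olks,tah,fuend] add [yau] -> 10 lines: tkq jurs mcau vah bmf joqb laula yau klqqe loqw
Hunk 2: at line 5 remove [joqb] add [ipcli,xmt,aay] -> 12 lines: tkq jurs mcau vah bmf ipcli xmt aay laula yau klqqe loqw
Hunk 3: at line 3 remove [bmf,ipcli] add [iyar,wshy] -> 12 lines: tkq jurs mcau vah iyar wshy xmt aay laula yau klqqe loqw
Hunk 4: at line 1 remove [jurs,mcau] add [dfk,nou] -> 12 lines: tkq dfk nou vah iyar wshy xmt aay laula yau klqqe loqw
Hunk 5: at line 4 remove [iyar] add [xqke,cuxsp] -> 13 lines: tkq dfk nou vah xqke cuxsp wshy xmt aay laula yau klqqe loqw
Hunk 6: at line 2 remove [vah,xqke,cuxsp] add [wuyyh,wvpc] -> 12 lines: tkq dfk nou wuyyh wvpc wshy xmt aay laula yau klqqe loqw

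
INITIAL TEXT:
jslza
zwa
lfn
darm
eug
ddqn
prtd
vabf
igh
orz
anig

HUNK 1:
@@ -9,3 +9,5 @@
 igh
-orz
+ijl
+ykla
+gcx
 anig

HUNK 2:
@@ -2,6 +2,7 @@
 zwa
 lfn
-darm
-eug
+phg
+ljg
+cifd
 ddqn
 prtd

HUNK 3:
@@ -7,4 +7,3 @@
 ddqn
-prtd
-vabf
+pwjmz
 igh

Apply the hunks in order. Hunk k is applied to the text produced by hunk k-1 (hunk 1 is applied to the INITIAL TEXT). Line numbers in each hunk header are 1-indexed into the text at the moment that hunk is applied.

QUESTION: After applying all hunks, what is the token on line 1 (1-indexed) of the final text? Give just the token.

Answer: jslza

Derivation:
Hunk 1: at line 9 remove [orz] add [ijl,ykla,gcx] -> 13 lines: jslza zwa lfn darm eug ddqn prtd vabf igh ijl ykla gcx anig
Hunk 2: at line 2 remove [darm,eug] add [phg,ljg,cifd] -> 14 lines: jslza zwa lfn phg ljg cifd ddqn prtd vabf igh ijl ykla gcx anig
Hunk 3: at line 7 remove [prtd,vabf] add [pwjmz] -> 13 lines: jslza zwa lfn phg ljg cifd ddqn pwjmz igh ijl ykla gcx anig
Final line 1: jslza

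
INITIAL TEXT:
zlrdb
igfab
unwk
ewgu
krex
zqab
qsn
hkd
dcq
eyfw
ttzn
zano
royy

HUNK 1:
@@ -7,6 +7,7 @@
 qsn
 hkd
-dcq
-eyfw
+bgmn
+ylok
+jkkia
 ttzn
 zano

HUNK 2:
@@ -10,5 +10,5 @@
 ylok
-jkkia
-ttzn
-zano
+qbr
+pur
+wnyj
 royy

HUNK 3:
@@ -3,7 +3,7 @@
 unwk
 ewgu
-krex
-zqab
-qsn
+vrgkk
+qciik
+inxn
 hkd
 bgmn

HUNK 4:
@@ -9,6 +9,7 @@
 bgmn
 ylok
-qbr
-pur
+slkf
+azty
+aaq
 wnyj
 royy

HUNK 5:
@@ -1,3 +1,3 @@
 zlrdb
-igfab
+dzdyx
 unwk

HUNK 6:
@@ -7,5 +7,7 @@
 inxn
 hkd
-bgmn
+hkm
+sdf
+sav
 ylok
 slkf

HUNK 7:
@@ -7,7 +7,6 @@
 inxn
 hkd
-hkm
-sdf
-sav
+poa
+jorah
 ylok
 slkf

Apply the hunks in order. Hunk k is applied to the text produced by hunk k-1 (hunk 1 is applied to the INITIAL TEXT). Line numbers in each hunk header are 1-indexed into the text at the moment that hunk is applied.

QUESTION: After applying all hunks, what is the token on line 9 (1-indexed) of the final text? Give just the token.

Answer: poa

Derivation:
Hunk 1: at line 7 remove [dcq,eyfw] add [bgmn,ylok,jkkia] -> 14 lines: zlrdb igfab unwk ewgu krex zqab qsn hkd bgmn ylok jkkia ttzn zano royy
Hunk 2: at line 10 remove [jkkia,ttzn,zano] add [qbr,pur,wnyj] -> 14 lines: zlrdb igfab unwk ewgu krex zqab qsn hkd bgmn ylok qbr pur wnyj royy
Hunk 3: at line 3 remove [krex,zqab,qsn] add [vrgkk,qciik,inxn] -> 14 lines: zlrdb igfab unwk ewgu vrgkk qciik inxn hkd bgmn ylok qbr pur wnyj royy
Hunk 4: at line 9 remove [qbr,pur] add [slkf,azty,aaq] -> 15 lines: zlrdb igfab unwk ewgu vrgkk qciik inxn hkd bgmn ylok slkf azty aaq wnyj royy
Hunk 5: at line 1 remove [igfab] add [dzdyx] -> 15 lines: zlrdb dzdyx unwk ewgu vrgkk qciik inxn hkd bgmn ylok slkf azty aaq wnyj royy
Hunk 6: at line 7 remove [bgmn] add [hkm,sdf,sav] -> 17 lines: zlrdb dzdyx unwk ewgu vrgkk qciik inxn hkd hkm sdf sav ylok slkf azty aaq wnyj royy
Hunk 7: at line 7 remove [hkm,sdf,sav] add [poa,jorah] -> 16 lines: zlrdb dzdyx unwk ewgu vrgkk qciik inxn hkd poa jorah ylok slkf azty aaq wnyj royy
Final line 9: poa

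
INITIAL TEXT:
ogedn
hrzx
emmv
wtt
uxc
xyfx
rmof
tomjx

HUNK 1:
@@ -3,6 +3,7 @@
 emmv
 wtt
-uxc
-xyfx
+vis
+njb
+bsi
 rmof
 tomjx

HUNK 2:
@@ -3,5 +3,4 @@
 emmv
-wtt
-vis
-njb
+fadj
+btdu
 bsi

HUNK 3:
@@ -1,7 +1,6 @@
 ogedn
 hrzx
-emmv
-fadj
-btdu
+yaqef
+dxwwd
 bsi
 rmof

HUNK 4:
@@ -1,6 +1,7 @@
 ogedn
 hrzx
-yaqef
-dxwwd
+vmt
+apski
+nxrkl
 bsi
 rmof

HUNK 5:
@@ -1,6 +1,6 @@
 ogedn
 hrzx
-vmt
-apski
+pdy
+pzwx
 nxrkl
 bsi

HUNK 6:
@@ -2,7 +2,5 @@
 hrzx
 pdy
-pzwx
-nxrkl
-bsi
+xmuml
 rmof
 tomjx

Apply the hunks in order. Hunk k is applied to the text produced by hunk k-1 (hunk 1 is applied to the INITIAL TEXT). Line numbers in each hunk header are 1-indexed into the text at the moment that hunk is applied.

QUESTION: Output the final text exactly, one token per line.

Answer: ogedn
hrzx
pdy
xmuml
rmof
tomjx

Derivation:
Hunk 1: at line 3 remove [uxc,xyfx] add [vis,njb,bsi] -> 9 lines: ogedn hrzx emmv wtt vis njb bsi rmof tomjx
Hunk 2: at line 3 remove [wtt,vis,njb] add [fadj,btdu] -> 8 lines: ogedn hrzx emmv fadj btdu bsi rmof tomjx
Hunk 3: at line 1 remove [emmv,fadj,btdu] add [yaqef,dxwwd] -> 7 lines: ogedn hrzx yaqef dxwwd bsi rmof tomjx
Hunk 4: at line 1 remove [yaqef,dxwwd] add [vmt,apski,nxrkl] -> 8 lines: ogedn hrzx vmt apski nxrkl bsi rmof tomjx
Hunk 5: at line 1 remove [vmt,apski] add [pdy,pzwx] -> 8 lines: ogedn hrzx pdy pzwx nxrkl bsi rmof tomjx
Hunk 6: at line 2 remove [pzwx,nxrkl,bsi] add [xmuml] -> 6 lines: ogedn hrzx pdy xmuml rmof tomjx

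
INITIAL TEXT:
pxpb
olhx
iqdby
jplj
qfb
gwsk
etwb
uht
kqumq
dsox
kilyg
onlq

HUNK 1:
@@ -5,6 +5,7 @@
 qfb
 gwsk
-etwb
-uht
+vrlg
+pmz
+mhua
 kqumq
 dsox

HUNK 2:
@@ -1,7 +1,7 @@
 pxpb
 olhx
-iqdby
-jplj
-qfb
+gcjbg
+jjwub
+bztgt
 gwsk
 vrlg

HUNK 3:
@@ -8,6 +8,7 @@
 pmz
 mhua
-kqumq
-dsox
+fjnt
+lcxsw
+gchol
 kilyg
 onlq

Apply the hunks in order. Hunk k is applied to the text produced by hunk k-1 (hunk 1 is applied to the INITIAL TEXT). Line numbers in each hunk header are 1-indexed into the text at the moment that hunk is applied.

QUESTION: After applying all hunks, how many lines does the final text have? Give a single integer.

Hunk 1: at line 5 remove [etwb,uht] add [vrlg,pmz,mhua] -> 13 lines: pxpb olhx iqdby jplj qfb gwsk vrlg pmz mhua kqumq dsox kilyg onlq
Hunk 2: at line 1 remove [iqdby,jplj,qfb] add [gcjbg,jjwub,bztgt] -> 13 lines: pxpb olhx gcjbg jjwub bztgt gwsk vrlg pmz mhua kqumq dsox kilyg onlq
Hunk 3: at line 8 remove [kqumq,dsox] add [fjnt,lcxsw,gchol] -> 14 lines: pxpb olhx gcjbg jjwub bztgt gwsk vrlg pmz mhua fjnt lcxsw gchol kilyg onlq
Final line count: 14

Answer: 14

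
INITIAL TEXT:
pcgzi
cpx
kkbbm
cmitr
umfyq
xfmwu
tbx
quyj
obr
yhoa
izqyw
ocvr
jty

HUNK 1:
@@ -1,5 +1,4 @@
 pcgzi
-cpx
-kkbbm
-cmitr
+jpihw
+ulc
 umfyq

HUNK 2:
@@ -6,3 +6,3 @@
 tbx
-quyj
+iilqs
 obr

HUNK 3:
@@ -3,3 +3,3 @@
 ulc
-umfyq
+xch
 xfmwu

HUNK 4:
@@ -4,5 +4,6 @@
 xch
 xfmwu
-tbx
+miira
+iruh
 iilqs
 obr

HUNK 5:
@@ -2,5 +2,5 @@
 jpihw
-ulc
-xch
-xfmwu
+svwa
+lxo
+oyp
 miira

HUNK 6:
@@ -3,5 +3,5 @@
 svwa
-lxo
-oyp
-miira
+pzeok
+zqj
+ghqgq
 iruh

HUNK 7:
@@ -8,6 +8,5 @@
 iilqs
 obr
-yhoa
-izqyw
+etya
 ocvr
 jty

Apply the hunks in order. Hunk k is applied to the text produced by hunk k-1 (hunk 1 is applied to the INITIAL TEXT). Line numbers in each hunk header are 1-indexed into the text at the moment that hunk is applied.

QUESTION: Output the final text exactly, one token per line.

Hunk 1: at line 1 remove [cpx,kkbbm,cmitr] add [jpihw,ulc] -> 12 lines: pcgzi jpihw ulc umfyq xfmwu tbx quyj obr yhoa izqyw ocvr jty
Hunk 2: at line 6 remove [quyj] add [iilqs] -> 12 lines: pcgzi jpihw ulc umfyq xfmwu tbx iilqs obr yhoa izqyw ocvr jty
Hunk 3: at line 3 remove [umfyq] add [xch] -> 12 lines: pcgzi jpihw ulc xch xfmwu tbx iilqs obr yhoa izqyw ocvr jty
Hunk 4: at line 4 remove [tbx] add [miira,iruh] -> 13 lines: pcgzi jpihw ulc xch xfmwu miira iruh iilqs obr yhoa izqyw ocvr jty
Hunk 5: at line 2 remove [ulc,xch,xfmwu] add [svwa,lxo,oyp] -> 13 lines: pcgzi jpihw svwa lxo oyp miira iruh iilqs obr yhoa izqyw ocvr jty
Hunk 6: at line 3 remove [lxo,oyp,miira] add [pzeok,zqj,ghqgq] -> 13 lines: pcgzi jpihw svwa pzeok zqj ghqgq iruh iilqs obr yhoa izqyw ocvr jty
Hunk 7: at line 8 remove [yhoa,izqyw] add [etya] -> 12 lines: pcgzi jpihw svwa pzeok zqj ghqgq iruh iilqs obr etya ocvr jty

Answer: pcgzi
jpihw
svwa
pzeok
zqj
ghqgq
iruh
iilqs
obr
etya
ocvr
jty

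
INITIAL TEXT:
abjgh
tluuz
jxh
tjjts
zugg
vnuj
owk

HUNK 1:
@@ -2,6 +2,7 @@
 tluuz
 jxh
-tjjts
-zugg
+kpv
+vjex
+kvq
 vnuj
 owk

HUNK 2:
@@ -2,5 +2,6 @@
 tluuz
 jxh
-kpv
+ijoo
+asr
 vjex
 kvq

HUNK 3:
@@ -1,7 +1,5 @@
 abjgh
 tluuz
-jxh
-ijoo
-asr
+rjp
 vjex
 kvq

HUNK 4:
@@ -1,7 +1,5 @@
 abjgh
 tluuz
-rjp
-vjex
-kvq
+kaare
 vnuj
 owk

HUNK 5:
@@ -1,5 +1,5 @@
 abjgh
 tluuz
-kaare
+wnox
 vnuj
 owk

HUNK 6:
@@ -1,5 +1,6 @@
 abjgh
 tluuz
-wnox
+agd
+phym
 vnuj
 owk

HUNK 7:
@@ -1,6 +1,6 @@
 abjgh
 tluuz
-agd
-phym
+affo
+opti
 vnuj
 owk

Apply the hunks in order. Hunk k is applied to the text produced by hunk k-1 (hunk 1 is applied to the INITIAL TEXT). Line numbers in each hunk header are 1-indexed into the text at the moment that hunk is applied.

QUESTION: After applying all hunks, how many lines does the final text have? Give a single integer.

Answer: 6

Derivation:
Hunk 1: at line 2 remove [tjjts,zugg] add [kpv,vjex,kvq] -> 8 lines: abjgh tluuz jxh kpv vjex kvq vnuj owk
Hunk 2: at line 2 remove [kpv] add [ijoo,asr] -> 9 lines: abjgh tluuz jxh ijoo asr vjex kvq vnuj owk
Hunk 3: at line 1 remove [jxh,ijoo,asr] add [rjp] -> 7 lines: abjgh tluuz rjp vjex kvq vnuj owk
Hunk 4: at line 1 remove [rjp,vjex,kvq] add [kaare] -> 5 lines: abjgh tluuz kaare vnuj owk
Hunk 5: at line 1 remove [kaare] add [wnox] -> 5 lines: abjgh tluuz wnox vnuj owk
Hunk 6: at line 1 remove [wnox] add [agd,phym] -> 6 lines: abjgh tluuz agd phym vnuj owk
Hunk 7: at line 1 remove [agd,phym] add [affo,opti] -> 6 lines: abjgh tluuz affo opti vnuj owk
Final line count: 6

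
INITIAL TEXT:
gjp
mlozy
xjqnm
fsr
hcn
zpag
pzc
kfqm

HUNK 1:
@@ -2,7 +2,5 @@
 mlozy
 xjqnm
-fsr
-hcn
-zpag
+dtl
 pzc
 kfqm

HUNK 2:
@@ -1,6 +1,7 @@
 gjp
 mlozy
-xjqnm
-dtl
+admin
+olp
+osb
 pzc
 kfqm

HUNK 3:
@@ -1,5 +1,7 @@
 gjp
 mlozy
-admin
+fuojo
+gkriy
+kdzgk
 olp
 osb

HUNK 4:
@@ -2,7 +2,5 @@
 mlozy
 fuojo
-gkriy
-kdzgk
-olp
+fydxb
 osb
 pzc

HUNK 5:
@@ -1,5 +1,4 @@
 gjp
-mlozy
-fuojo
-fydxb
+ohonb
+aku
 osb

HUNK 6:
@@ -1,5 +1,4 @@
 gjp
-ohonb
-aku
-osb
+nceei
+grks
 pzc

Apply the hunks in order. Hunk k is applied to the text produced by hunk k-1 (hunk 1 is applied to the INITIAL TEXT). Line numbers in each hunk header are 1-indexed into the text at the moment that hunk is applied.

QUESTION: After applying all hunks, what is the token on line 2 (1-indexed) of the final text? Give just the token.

Hunk 1: at line 2 remove [fsr,hcn,zpag] add [dtl] -> 6 lines: gjp mlozy xjqnm dtl pzc kfqm
Hunk 2: at line 1 remove [xjqnm,dtl] add [admin,olp,osb] -> 7 lines: gjp mlozy admin olp osb pzc kfqm
Hunk 3: at line 1 remove [admin] add [fuojo,gkriy,kdzgk] -> 9 lines: gjp mlozy fuojo gkriy kdzgk olp osb pzc kfqm
Hunk 4: at line 2 remove [gkriy,kdzgk,olp] add [fydxb] -> 7 lines: gjp mlozy fuojo fydxb osb pzc kfqm
Hunk 5: at line 1 remove [mlozy,fuojo,fydxb] add [ohonb,aku] -> 6 lines: gjp ohonb aku osb pzc kfqm
Hunk 6: at line 1 remove [ohonb,aku,osb] add [nceei,grks] -> 5 lines: gjp nceei grks pzc kfqm
Final line 2: nceei

Answer: nceei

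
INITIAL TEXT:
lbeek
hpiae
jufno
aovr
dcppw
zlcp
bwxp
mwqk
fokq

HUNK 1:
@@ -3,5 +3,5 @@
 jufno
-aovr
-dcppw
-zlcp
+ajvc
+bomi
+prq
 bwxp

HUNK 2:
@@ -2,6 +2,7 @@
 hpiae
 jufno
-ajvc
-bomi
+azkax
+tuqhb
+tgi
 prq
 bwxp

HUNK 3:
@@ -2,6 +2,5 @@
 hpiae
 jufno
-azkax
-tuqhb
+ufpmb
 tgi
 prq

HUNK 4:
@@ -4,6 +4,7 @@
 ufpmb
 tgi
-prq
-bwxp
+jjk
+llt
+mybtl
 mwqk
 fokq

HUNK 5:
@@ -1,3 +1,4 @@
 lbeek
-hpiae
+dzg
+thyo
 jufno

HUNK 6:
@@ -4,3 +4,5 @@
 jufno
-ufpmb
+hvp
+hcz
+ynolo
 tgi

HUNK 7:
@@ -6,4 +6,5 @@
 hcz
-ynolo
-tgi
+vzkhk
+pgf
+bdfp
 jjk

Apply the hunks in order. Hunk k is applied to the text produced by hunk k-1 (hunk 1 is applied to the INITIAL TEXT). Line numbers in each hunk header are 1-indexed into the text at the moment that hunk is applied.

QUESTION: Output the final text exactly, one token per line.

Answer: lbeek
dzg
thyo
jufno
hvp
hcz
vzkhk
pgf
bdfp
jjk
llt
mybtl
mwqk
fokq

Derivation:
Hunk 1: at line 3 remove [aovr,dcppw,zlcp] add [ajvc,bomi,prq] -> 9 lines: lbeek hpiae jufno ajvc bomi prq bwxp mwqk fokq
Hunk 2: at line 2 remove [ajvc,bomi] add [azkax,tuqhb,tgi] -> 10 lines: lbeek hpiae jufno azkax tuqhb tgi prq bwxp mwqk fokq
Hunk 3: at line 2 remove [azkax,tuqhb] add [ufpmb] -> 9 lines: lbeek hpiae jufno ufpmb tgi prq bwxp mwqk fokq
Hunk 4: at line 4 remove [prq,bwxp] add [jjk,llt,mybtl] -> 10 lines: lbeek hpiae jufno ufpmb tgi jjk llt mybtl mwqk fokq
Hunk 5: at line 1 remove [hpiae] add [dzg,thyo] -> 11 lines: lbeek dzg thyo jufno ufpmb tgi jjk llt mybtl mwqk fokq
Hunk 6: at line 4 remove [ufpmb] add [hvp,hcz,ynolo] -> 13 lines: lbeek dzg thyo jufno hvp hcz ynolo tgi jjk llt mybtl mwqk fokq
Hunk 7: at line 6 remove [ynolo,tgi] add [vzkhk,pgf,bdfp] -> 14 lines: lbeek dzg thyo jufno hvp hcz vzkhk pgf bdfp jjk llt mybtl mwqk fokq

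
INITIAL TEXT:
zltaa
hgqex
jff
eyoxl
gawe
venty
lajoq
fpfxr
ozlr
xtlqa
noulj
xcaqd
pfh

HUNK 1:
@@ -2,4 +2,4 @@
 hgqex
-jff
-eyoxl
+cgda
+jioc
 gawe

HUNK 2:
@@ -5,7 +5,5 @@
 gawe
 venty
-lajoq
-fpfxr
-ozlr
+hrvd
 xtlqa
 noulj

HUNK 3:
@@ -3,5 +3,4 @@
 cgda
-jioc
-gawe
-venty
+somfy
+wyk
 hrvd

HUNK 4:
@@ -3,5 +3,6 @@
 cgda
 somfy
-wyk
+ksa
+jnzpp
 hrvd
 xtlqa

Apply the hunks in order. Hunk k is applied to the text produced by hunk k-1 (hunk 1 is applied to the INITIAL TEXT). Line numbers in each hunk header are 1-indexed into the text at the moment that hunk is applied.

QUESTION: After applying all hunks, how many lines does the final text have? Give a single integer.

Answer: 11

Derivation:
Hunk 1: at line 2 remove [jff,eyoxl] add [cgda,jioc] -> 13 lines: zltaa hgqex cgda jioc gawe venty lajoq fpfxr ozlr xtlqa noulj xcaqd pfh
Hunk 2: at line 5 remove [lajoq,fpfxr,ozlr] add [hrvd] -> 11 lines: zltaa hgqex cgda jioc gawe venty hrvd xtlqa noulj xcaqd pfh
Hunk 3: at line 3 remove [jioc,gawe,venty] add [somfy,wyk] -> 10 lines: zltaa hgqex cgda somfy wyk hrvd xtlqa noulj xcaqd pfh
Hunk 4: at line 3 remove [wyk] add [ksa,jnzpp] -> 11 lines: zltaa hgqex cgda somfy ksa jnzpp hrvd xtlqa noulj xcaqd pfh
Final line count: 11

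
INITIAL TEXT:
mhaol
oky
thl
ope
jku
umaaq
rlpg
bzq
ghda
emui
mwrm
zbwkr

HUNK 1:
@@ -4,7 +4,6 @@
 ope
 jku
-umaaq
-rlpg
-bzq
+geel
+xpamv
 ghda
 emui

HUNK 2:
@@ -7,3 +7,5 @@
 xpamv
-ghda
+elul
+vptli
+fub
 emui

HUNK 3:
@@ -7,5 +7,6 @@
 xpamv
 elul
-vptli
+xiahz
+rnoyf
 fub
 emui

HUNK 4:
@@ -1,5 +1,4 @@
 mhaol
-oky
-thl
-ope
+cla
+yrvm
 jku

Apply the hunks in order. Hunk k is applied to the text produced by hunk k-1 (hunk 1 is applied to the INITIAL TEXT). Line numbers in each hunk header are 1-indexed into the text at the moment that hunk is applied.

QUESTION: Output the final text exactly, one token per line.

Answer: mhaol
cla
yrvm
jku
geel
xpamv
elul
xiahz
rnoyf
fub
emui
mwrm
zbwkr

Derivation:
Hunk 1: at line 4 remove [umaaq,rlpg,bzq] add [geel,xpamv] -> 11 lines: mhaol oky thl ope jku geel xpamv ghda emui mwrm zbwkr
Hunk 2: at line 7 remove [ghda] add [elul,vptli,fub] -> 13 lines: mhaol oky thl ope jku geel xpamv elul vptli fub emui mwrm zbwkr
Hunk 3: at line 7 remove [vptli] add [xiahz,rnoyf] -> 14 lines: mhaol oky thl ope jku geel xpamv elul xiahz rnoyf fub emui mwrm zbwkr
Hunk 4: at line 1 remove [oky,thl,ope] add [cla,yrvm] -> 13 lines: mhaol cla yrvm jku geel xpamv elul xiahz rnoyf fub emui mwrm zbwkr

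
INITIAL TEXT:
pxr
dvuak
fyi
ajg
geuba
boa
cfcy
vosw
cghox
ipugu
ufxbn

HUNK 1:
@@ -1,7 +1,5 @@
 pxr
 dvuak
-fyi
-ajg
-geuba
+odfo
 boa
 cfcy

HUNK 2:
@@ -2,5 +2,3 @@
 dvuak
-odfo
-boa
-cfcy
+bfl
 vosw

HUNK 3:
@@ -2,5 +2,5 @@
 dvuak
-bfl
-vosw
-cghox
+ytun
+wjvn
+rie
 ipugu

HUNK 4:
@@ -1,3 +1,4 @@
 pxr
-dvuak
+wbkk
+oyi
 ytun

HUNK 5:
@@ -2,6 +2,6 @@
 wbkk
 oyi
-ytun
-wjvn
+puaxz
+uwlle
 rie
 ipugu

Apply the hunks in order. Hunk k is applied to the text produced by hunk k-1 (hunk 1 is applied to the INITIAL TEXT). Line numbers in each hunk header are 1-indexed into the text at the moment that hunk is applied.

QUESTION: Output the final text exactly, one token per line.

Hunk 1: at line 1 remove [fyi,ajg,geuba] add [odfo] -> 9 lines: pxr dvuak odfo boa cfcy vosw cghox ipugu ufxbn
Hunk 2: at line 2 remove [odfo,boa,cfcy] add [bfl] -> 7 lines: pxr dvuak bfl vosw cghox ipugu ufxbn
Hunk 3: at line 2 remove [bfl,vosw,cghox] add [ytun,wjvn,rie] -> 7 lines: pxr dvuak ytun wjvn rie ipugu ufxbn
Hunk 4: at line 1 remove [dvuak] add [wbkk,oyi] -> 8 lines: pxr wbkk oyi ytun wjvn rie ipugu ufxbn
Hunk 5: at line 2 remove [ytun,wjvn] add [puaxz,uwlle] -> 8 lines: pxr wbkk oyi puaxz uwlle rie ipugu ufxbn

Answer: pxr
wbkk
oyi
puaxz
uwlle
rie
ipugu
ufxbn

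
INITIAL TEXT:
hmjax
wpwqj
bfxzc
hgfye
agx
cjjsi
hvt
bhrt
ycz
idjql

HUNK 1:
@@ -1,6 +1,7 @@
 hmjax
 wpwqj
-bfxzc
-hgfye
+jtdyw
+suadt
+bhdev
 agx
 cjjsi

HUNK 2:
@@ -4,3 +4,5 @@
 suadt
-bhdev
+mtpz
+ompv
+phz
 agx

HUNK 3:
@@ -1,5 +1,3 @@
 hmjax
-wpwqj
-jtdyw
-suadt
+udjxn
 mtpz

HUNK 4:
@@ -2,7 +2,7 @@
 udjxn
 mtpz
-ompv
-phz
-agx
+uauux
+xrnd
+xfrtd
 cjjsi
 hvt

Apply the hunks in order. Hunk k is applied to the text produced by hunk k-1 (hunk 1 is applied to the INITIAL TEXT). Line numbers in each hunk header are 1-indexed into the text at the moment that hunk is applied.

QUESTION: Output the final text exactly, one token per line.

Answer: hmjax
udjxn
mtpz
uauux
xrnd
xfrtd
cjjsi
hvt
bhrt
ycz
idjql

Derivation:
Hunk 1: at line 1 remove [bfxzc,hgfye] add [jtdyw,suadt,bhdev] -> 11 lines: hmjax wpwqj jtdyw suadt bhdev agx cjjsi hvt bhrt ycz idjql
Hunk 2: at line 4 remove [bhdev] add [mtpz,ompv,phz] -> 13 lines: hmjax wpwqj jtdyw suadt mtpz ompv phz agx cjjsi hvt bhrt ycz idjql
Hunk 3: at line 1 remove [wpwqj,jtdyw,suadt] add [udjxn] -> 11 lines: hmjax udjxn mtpz ompv phz agx cjjsi hvt bhrt ycz idjql
Hunk 4: at line 2 remove [ompv,phz,agx] add [uauux,xrnd,xfrtd] -> 11 lines: hmjax udjxn mtpz uauux xrnd xfrtd cjjsi hvt bhrt ycz idjql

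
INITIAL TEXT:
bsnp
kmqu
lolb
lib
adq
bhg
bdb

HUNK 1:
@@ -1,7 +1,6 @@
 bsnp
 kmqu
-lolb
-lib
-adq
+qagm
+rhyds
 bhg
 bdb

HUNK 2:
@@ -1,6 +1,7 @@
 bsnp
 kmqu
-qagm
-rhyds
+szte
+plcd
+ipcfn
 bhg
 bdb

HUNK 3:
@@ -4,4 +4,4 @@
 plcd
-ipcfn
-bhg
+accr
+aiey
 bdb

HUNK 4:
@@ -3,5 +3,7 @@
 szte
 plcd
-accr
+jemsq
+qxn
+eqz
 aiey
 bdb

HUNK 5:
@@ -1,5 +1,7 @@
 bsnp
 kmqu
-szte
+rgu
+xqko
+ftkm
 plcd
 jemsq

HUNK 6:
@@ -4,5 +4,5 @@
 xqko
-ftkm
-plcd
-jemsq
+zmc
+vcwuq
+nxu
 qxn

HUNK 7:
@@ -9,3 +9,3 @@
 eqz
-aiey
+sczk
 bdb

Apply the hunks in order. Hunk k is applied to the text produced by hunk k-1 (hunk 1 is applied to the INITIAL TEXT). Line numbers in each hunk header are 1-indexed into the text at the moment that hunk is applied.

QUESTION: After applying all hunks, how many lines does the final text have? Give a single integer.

Answer: 11

Derivation:
Hunk 1: at line 1 remove [lolb,lib,adq] add [qagm,rhyds] -> 6 lines: bsnp kmqu qagm rhyds bhg bdb
Hunk 2: at line 1 remove [qagm,rhyds] add [szte,plcd,ipcfn] -> 7 lines: bsnp kmqu szte plcd ipcfn bhg bdb
Hunk 3: at line 4 remove [ipcfn,bhg] add [accr,aiey] -> 7 lines: bsnp kmqu szte plcd accr aiey bdb
Hunk 4: at line 3 remove [accr] add [jemsq,qxn,eqz] -> 9 lines: bsnp kmqu szte plcd jemsq qxn eqz aiey bdb
Hunk 5: at line 1 remove [szte] add [rgu,xqko,ftkm] -> 11 lines: bsnp kmqu rgu xqko ftkm plcd jemsq qxn eqz aiey bdb
Hunk 6: at line 4 remove [ftkm,plcd,jemsq] add [zmc,vcwuq,nxu] -> 11 lines: bsnp kmqu rgu xqko zmc vcwuq nxu qxn eqz aiey bdb
Hunk 7: at line 9 remove [aiey] add [sczk] -> 11 lines: bsnp kmqu rgu xqko zmc vcwuq nxu qxn eqz sczk bdb
Final line count: 11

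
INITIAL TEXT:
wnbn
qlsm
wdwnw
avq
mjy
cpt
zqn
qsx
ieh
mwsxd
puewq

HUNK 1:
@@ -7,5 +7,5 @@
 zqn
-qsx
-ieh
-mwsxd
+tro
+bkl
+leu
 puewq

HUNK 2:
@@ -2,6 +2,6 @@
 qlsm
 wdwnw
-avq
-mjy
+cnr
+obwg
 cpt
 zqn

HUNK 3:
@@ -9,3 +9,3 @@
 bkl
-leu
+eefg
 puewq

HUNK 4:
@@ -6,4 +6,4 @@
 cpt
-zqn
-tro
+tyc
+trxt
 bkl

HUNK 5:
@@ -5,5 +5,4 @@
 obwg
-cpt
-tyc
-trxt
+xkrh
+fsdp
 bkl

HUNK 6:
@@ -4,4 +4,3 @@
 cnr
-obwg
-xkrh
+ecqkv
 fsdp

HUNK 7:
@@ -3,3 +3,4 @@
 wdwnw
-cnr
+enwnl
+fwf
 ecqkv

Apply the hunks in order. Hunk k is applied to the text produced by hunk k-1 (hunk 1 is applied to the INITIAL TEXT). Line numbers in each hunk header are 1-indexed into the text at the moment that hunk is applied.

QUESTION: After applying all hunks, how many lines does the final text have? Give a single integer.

Hunk 1: at line 7 remove [qsx,ieh,mwsxd] add [tro,bkl,leu] -> 11 lines: wnbn qlsm wdwnw avq mjy cpt zqn tro bkl leu puewq
Hunk 2: at line 2 remove [avq,mjy] add [cnr,obwg] -> 11 lines: wnbn qlsm wdwnw cnr obwg cpt zqn tro bkl leu puewq
Hunk 3: at line 9 remove [leu] add [eefg] -> 11 lines: wnbn qlsm wdwnw cnr obwg cpt zqn tro bkl eefg puewq
Hunk 4: at line 6 remove [zqn,tro] add [tyc,trxt] -> 11 lines: wnbn qlsm wdwnw cnr obwg cpt tyc trxt bkl eefg puewq
Hunk 5: at line 5 remove [cpt,tyc,trxt] add [xkrh,fsdp] -> 10 lines: wnbn qlsm wdwnw cnr obwg xkrh fsdp bkl eefg puewq
Hunk 6: at line 4 remove [obwg,xkrh] add [ecqkv] -> 9 lines: wnbn qlsm wdwnw cnr ecqkv fsdp bkl eefg puewq
Hunk 7: at line 3 remove [cnr] add [enwnl,fwf] -> 10 lines: wnbn qlsm wdwnw enwnl fwf ecqkv fsdp bkl eefg puewq
Final line count: 10

Answer: 10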